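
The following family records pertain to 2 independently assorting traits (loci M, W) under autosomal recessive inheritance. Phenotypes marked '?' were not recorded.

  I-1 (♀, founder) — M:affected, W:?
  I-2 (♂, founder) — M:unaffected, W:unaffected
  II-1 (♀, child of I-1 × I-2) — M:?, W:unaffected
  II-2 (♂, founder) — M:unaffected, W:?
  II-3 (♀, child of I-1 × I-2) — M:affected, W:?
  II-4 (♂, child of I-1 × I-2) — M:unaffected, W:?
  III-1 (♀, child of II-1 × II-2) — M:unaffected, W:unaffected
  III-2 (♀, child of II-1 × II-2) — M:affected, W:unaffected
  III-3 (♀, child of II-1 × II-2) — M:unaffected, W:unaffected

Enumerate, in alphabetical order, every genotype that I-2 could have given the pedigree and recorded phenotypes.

I-2 ∈ {Mm WW, Mm Ww}

M/I-1 aff ·: mm
M/I-2 un ·: Mm
M/II-1 ? I-1×I-2: Mm|mm
M/II-2 un ·: Mm
M/II-3 aff I-1×I-2: mm
M/II-4 un I-1×I-2: Mm
M/III-1 un II-1×II-2: MM|Mm
M/III-2 aff II-1×II-2: mm
M/III-3 un II-1×II-2: MM|Mm
⇒ M over [I-1,I-2,II-1,II-2,II-3,II-4,III-1,III-2,III-3]: 5 consistent
W/I-1 ? ·: WW|Ww|ww
W/I-2 un ·: WW|Ww
W/II-1 un I-1×I-2: WW|Ww
W/II-2 ? ·: WW|Ww|ww
W/II-3 ? I-1×I-2: WW|Ww|ww
W/II-4 ? I-1×I-2: WW|Ww|ww
W/III-1 un II-1×II-2: WW|Ww
W/III-2 un II-1×II-2: WW|Ww
W/III-3 un II-1×II-2: WW|Ww
⇒ W over [I-1,I-2,II-1,II-2,II-3,II-4,III-1,III-2,III-3]: 554 consistent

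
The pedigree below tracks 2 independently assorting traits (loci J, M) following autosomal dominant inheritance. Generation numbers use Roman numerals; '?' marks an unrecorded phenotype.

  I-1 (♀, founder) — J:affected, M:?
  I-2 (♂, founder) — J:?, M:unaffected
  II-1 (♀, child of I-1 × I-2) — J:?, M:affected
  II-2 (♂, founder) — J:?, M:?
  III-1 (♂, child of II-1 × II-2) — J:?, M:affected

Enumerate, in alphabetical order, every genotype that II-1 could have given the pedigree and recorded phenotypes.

II-1 ∈ {JJ Mm, Jj Mm, jj Mm}

J/I-1 aff ·: Jj|JJ
J/I-2 ? ·: jj|Jj|JJ
J/II-1 ? I-1×I-2: jj|Jj|JJ
J/II-2 ? ·: jj|Jj|JJ
J/III-1 ? II-1×II-2: jj|Jj|JJ
⇒ J over [I-1,I-2,II-1,II-2,III-1]: 59 consistent
M/I-1 ? ·: Mm|MM
M/I-2 un ·: mm
M/II-1 aff I-1×I-2: Mm
M/II-2 ? ·: mm|Mm|MM
M/III-1 aff II-1×II-2: Mm|MM
⇒ M over [I-1,I-2,II-1,II-2,III-1]: 10 consistent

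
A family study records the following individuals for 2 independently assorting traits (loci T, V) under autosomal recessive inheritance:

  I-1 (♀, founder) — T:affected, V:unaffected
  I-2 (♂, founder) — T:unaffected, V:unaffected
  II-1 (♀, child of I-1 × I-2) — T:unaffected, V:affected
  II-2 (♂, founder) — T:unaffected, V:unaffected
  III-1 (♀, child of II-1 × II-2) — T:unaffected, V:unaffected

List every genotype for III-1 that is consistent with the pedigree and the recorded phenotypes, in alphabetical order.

III-1 ∈ {TT Vv, Tt Vv}

T/I-1 aff ·: tt
T/I-2 un ·: TT|Tt
T/II-1 un I-1×I-2: Tt
T/II-2 un ·: TT|Tt
T/III-1 un II-1×II-2: TT|Tt
⇒ T over [I-1,I-2,II-1,II-2,III-1]: 8 consistent
V/I-1 un ·: Vv
V/I-2 un ·: Vv
V/II-1 aff I-1×I-2: vv
V/II-2 un ·: VV|Vv
V/III-1 un II-1×II-2: Vv
⇒ V over [I-1,I-2,II-1,II-2,III-1]: 2 consistent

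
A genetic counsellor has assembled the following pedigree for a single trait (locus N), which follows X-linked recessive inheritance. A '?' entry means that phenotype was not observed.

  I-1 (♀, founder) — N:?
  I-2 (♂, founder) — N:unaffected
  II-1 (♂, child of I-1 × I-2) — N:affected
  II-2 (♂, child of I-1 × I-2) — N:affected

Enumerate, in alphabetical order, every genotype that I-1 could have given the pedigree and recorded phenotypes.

N/I-1 ? ·: X^NX^n|X^nX^n
N/I-2 un ·: X^NY
N/II-1 aff I-1×I-2: X^nY
N/II-2 aff I-1×I-2: X^nY
⇒ N over [I-1,I-2,II-1,II-2]: 2 consistent

I-1 ∈ {X^NX^n, X^nX^n}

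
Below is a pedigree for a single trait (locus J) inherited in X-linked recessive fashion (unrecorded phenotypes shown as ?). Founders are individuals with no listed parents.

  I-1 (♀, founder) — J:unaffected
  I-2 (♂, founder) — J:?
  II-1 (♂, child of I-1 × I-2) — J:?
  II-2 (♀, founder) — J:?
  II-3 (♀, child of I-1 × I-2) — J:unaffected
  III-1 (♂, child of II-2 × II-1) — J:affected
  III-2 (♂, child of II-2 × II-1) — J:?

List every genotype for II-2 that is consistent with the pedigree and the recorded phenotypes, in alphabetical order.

II-2 ∈ {X^JX^j, X^jX^j}

J/I-1 un ·: X^JX^J|X^JX^j
J/I-2 ? ·: X^JY|X^jY
J/II-1 ? I-1×I-2: X^JY|X^jY
J/II-2 ? ·: X^JX^j|X^jX^j
J/II-3 un I-1×I-2: X^JX^J|X^JX^j
J/III-1 aff II-2×II-1: X^jY
J/III-2 ? II-2×II-1: X^JY|X^jY
⇒ J over [I-1,I-2,II-1,II-2,II-3,III-1,III-2]: 24 consistent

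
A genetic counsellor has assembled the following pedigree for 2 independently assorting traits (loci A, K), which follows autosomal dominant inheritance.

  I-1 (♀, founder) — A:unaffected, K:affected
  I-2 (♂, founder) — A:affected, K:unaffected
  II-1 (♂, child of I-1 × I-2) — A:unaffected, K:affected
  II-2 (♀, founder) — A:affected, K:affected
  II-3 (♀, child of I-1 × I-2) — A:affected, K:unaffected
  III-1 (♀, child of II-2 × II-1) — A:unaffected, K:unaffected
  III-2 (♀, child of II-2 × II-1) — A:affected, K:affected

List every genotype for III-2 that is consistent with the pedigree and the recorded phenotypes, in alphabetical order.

III-2 ∈ {Aa KK, Aa Kk}

A/I-1 un ·: aa
A/I-2 aff ·: Aa
A/II-1 un I-1×I-2: aa
A/II-2 aff ·: Aa
A/II-3 aff I-1×I-2: Aa
A/III-1 un II-2×II-1: aa
A/III-2 aff II-2×II-1: Aa
⇒ A over [I-1,I-2,II-1,II-2,II-3,III-1,III-2]: 1 consistent
K/I-1 aff ·: Kk
K/I-2 un ·: kk
K/II-1 aff I-1×I-2: Kk
K/II-2 aff ·: Kk
K/II-3 un I-1×I-2: kk
K/III-1 un II-2×II-1: kk
K/III-2 aff II-2×II-1: Kk|KK
⇒ K over [I-1,I-2,II-1,II-2,II-3,III-1,III-2]: 2 consistent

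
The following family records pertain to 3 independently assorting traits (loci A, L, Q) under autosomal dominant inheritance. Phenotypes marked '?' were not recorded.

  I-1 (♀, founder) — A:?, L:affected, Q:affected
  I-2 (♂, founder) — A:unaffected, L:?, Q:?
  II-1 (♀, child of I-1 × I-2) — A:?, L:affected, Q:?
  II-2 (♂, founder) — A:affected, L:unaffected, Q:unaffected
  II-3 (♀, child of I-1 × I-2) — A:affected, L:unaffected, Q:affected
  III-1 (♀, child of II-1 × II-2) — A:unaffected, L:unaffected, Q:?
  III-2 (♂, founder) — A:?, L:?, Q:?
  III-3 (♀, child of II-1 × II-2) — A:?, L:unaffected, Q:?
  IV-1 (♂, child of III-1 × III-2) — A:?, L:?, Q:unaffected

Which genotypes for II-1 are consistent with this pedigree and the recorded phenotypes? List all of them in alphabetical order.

A/I-1 ? ·: Aa|AA
A/I-2 un ·: aa
A/II-1 ? I-1×I-2: aa|Aa
A/II-2 aff ·: Aa
A/II-3 aff I-1×I-2: Aa
A/III-1 un II-1×II-2: aa
A/III-2 ? ·: aa|Aa|AA
A/III-3 ? II-1×II-2: aa|Aa|AA
A/IV-1 ? III-1×III-2: aa|Aa
⇒ A over [I-1,I-2,II-1,II-2,II-3,III-1,III-2,III-3,IV-1]: 32 consistent
L/I-1 aff ·: Ll
L/I-2 ? ·: ll|Ll
L/II-1 aff I-1×I-2: Ll
L/II-2 un ·: ll
L/II-3 un I-1×I-2: ll
L/III-1 un II-1×II-2: ll
L/III-2 ? ·: ll|Ll|LL
L/III-3 un II-1×II-2: ll
L/IV-1 ? III-1×III-2: ll|Ll
⇒ L over [I-1,I-2,II-1,II-2,II-3,III-1,III-2,III-3,IV-1]: 8 consistent
Q/I-1 aff ·: Qq|QQ
Q/I-2 ? ·: qq|Qq|QQ
Q/II-1 ? I-1×I-2: qq|Qq|QQ
Q/II-2 un ·: qq
Q/II-3 aff I-1×I-2: Qq|QQ
Q/III-1 ? II-1×II-2: qq|Qq
Q/III-2 ? ·: qq|Qq
Q/III-3 ? II-1×II-2: qq|Qq
Q/IV-1 un III-1×III-2: qq
⇒ Q over [I-1,I-2,II-1,II-2,II-3,III-1,III-2,III-3,IV-1]: 84 consistent

II-1 ∈ {Aa Ll QQ, Aa Ll Qq, Aa Ll qq, aa Ll QQ, aa Ll Qq, aa Ll qq}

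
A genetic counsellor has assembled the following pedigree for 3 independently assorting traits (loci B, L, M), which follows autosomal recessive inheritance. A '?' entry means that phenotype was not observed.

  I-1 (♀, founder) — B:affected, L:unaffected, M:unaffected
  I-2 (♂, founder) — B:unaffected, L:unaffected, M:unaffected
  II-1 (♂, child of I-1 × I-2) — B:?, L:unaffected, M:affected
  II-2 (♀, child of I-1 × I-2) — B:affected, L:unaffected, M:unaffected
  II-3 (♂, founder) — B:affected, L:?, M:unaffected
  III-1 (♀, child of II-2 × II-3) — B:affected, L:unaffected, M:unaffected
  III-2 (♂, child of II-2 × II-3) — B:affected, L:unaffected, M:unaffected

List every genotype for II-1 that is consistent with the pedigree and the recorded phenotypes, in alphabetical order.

B/I-1 aff ·: bb
B/I-2 un ·: Bb
B/II-1 ? I-1×I-2: Bb|bb
B/II-2 aff I-1×I-2: bb
B/II-3 aff ·: bb
B/III-1 aff II-2×II-3: bb
B/III-2 aff II-2×II-3: bb
⇒ B over [I-1,I-2,II-1,II-2,II-3,III-1,III-2]: 2 consistent
L/I-1 un ·: LL|Ll
L/I-2 un ·: LL|Ll
L/II-1 un I-1×I-2: LL|Ll
L/II-2 un I-1×I-2: LL|Ll
L/II-3 ? ·: LL|Ll|ll
L/III-1 un II-2×II-3: LL|Ll
L/III-2 un II-2×II-3: LL|Ll
⇒ L over [I-1,I-2,II-1,II-2,II-3,III-1,III-2]: 96 consistent
M/I-1 un ·: Mm
M/I-2 un ·: Mm
M/II-1 aff I-1×I-2: mm
M/II-2 un I-1×I-2: MM|Mm
M/II-3 un ·: MM|Mm
M/III-1 un II-2×II-3: MM|Mm
M/III-2 un II-2×II-3: MM|Mm
⇒ M over [I-1,I-2,II-1,II-2,II-3,III-1,III-2]: 13 consistent

II-1 ∈ {Bb LL mm, Bb Ll mm, bb LL mm, bb Ll mm}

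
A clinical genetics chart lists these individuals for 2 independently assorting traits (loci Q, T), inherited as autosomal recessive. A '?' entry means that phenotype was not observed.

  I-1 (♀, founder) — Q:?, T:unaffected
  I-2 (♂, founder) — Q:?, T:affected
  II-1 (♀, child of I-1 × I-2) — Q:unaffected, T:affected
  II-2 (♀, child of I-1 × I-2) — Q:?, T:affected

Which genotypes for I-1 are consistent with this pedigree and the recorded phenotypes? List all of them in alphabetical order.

I-1 ∈ {QQ Tt, Qq Tt, qq Tt}

Q/I-1 ? ·: QQ|Qq|qq
Q/I-2 ? ·: QQ|Qq|qq
Q/II-1 un I-1×I-2: QQ|Qq
Q/II-2 ? I-1×I-2: QQ|Qq|qq
⇒ Q over [I-1,I-2,II-1,II-2]: 21 consistent
T/I-1 un ·: Tt
T/I-2 aff ·: tt
T/II-1 aff I-1×I-2: tt
T/II-2 aff I-1×I-2: tt
⇒ T over [I-1,I-2,II-1,II-2]: 1 consistent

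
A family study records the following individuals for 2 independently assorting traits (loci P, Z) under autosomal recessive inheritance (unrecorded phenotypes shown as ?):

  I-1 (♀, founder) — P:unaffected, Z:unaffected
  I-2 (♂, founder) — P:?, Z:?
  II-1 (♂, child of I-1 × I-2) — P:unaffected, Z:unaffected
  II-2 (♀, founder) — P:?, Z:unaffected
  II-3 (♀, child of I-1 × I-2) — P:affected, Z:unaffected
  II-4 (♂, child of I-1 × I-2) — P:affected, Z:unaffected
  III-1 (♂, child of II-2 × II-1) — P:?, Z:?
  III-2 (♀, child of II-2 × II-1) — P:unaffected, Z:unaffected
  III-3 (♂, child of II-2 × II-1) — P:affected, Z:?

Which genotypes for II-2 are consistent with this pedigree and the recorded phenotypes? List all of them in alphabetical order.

II-2 ∈ {Pp ZZ, Pp Zz, pp ZZ, pp Zz}

P/I-1 un ·: Pp
P/I-2 ? ·: Pp|pp
P/II-1 un I-1×I-2: Pp
P/II-2 ? ·: Pp|pp
P/II-3 aff I-1×I-2: pp
P/II-4 aff I-1×I-2: pp
P/III-1 ? II-2×II-1: PP|Pp|pp
P/III-2 un II-2×II-1: PP|Pp
P/III-3 aff II-2×II-1: pp
⇒ P over [I-1,I-2,II-1,II-2,II-3,II-4,III-1,III-2,III-3]: 16 consistent
Z/I-1 un ·: ZZ|Zz
Z/I-2 ? ·: ZZ|Zz|zz
Z/II-1 un I-1×I-2: ZZ|Zz
Z/II-2 un ·: ZZ|Zz
Z/II-3 un I-1×I-2: ZZ|Zz
Z/II-4 un I-1×I-2: ZZ|Zz
Z/III-1 ? II-2×II-1: ZZ|Zz|zz
Z/III-2 un II-2×II-1: ZZ|Zz
Z/III-3 ? II-2×II-1: ZZ|Zz|zz
⇒ Z over [I-1,I-2,II-1,II-2,II-3,II-4,III-1,III-2,III-3]: 481 consistent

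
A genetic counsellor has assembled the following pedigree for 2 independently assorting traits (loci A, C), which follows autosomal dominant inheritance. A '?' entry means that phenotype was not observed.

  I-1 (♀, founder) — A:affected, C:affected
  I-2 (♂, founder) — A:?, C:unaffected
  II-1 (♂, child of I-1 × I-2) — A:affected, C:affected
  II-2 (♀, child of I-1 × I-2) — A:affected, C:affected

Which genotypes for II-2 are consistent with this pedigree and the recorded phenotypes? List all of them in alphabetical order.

II-2 ∈ {AA Cc, Aa Cc}

A/I-1 aff ·: Aa|AA
A/I-2 ? ·: aa|Aa|AA
A/II-1 aff I-1×I-2: Aa|AA
A/II-2 aff I-1×I-2: Aa|AA
⇒ A over [I-1,I-2,II-1,II-2]: 15 consistent
C/I-1 aff ·: Cc|CC
C/I-2 un ·: cc
C/II-1 aff I-1×I-2: Cc
C/II-2 aff I-1×I-2: Cc
⇒ C over [I-1,I-2,II-1,II-2]: 2 consistent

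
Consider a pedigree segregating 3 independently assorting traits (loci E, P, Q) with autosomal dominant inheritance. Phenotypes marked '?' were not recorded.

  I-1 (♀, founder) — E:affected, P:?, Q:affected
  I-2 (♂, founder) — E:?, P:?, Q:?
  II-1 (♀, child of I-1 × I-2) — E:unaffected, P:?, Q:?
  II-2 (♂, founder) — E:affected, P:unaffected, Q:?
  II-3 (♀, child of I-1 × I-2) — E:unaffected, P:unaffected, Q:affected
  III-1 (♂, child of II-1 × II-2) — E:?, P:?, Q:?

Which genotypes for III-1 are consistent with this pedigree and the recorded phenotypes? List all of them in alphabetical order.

E/I-1 aff ·: Ee
E/I-2 ? ·: ee|Ee
E/II-1 un I-1×I-2: ee
E/II-2 aff ·: Ee|EE
E/II-3 un I-1×I-2: ee
E/III-1 ? II-1×II-2: ee|Ee
⇒ E over [I-1,I-2,II-1,II-2,II-3,III-1]: 6 consistent
P/I-1 ? ·: pp|Pp
P/I-2 ? ·: pp|Pp
P/II-1 ? I-1×I-2: pp|Pp|PP
P/II-2 un ·: pp
P/II-3 un I-1×I-2: pp
P/III-1 ? II-1×II-2: pp|Pp
⇒ P over [I-1,I-2,II-1,II-2,II-3,III-1]: 11 consistent
Q/I-1 aff ·: Qq|QQ
Q/I-2 ? ·: qq|Qq|QQ
Q/II-1 ? I-1×I-2: qq|Qq|QQ
Q/II-2 ? ·: qq|Qq|QQ
Q/II-3 aff I-1×I-2: Qq|QQ
Q/III-1 ? II-1×II-2: qq|Qq|QQ
⇒ Q over [I-1,I-2,II-1,II-2,II-3,III-1]: 96 consistent

III-1 ∈ {Ee Pp QQ, Ee Pp Qq, Ee Pp qq, Ee pp QQ, Ee pp Qq, Ee pp qq, ee Pp QQ, ee Pp Qq, ee Pp qq, ee pp QQ, ee pp Qq, ee pp qq}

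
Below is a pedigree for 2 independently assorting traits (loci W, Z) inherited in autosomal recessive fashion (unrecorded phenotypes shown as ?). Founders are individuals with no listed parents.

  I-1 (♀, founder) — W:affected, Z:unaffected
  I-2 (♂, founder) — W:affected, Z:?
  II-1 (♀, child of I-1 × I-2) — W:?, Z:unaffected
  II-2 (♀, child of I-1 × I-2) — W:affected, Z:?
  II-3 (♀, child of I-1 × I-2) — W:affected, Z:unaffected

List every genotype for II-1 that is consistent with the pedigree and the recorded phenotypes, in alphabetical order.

W/I-1 aff ·: ww
W/I-2 aff ·: ww
W/II-1 ? I-1×I-2: ww
W/II-2 aff I-1×I-2: ww
W/II-3 aff I-1×I-2: ww
⇒ W over [I-1,I-2,II-1,II-2,II-3]: 1 consistent
Z/I-1 un ·: ZZ|Zz
Z/I-2 ? ·: ZZ|Zz|zz
Z/II-1 un I-1×I-2: ZZ|Zz
Z/II-2 ? I-1×I-2: ZZ|Zz|zz
Z/II-3 un I-1×I-2: ZZ|Zz
⇒ Z over [I-1,I-2,II-1,II-2,II-3]: 32 consistent

II-1 ∈ {ww ZZ, ww Zz}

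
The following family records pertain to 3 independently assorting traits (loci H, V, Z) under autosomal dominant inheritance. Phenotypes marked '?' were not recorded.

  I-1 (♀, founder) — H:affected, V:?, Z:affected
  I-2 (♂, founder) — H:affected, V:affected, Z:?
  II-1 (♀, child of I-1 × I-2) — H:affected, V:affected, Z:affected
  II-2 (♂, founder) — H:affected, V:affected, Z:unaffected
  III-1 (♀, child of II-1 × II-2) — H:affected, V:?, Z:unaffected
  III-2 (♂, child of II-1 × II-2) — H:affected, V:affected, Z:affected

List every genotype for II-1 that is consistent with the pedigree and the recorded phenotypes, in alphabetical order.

II-1 ∈ {HH VV Zz, HH Vv Zz, Hh VV Zz, Hh Vv Zz}

H/I-1 aff ·: Hh|HH
H/I-2 aff ·: Hh|HH
H/II-1 aff I-1×I-2: Hh|HH
H/II-2 aff ·: Hh|HH
H/III-1 aff II-1×II-2: Hh|HH
H/III-2 aff II-1×II-2: Hh|HH
⇒ H over [I-1,I-2,II-1,II-2,III-1,III-2]: 44 consistent
V/I-1 ? ·: vv|Vv|VV
V/I-2 aff ·: Vv|VV
V/II-1 aff I-1×I-2: Vv|VV
V/II-2 aff ·: Vv|VV
V/III-1 ? II-1×II-2: vv|Vv|VV
V/III-2 aff II-1×II-2: Vv|VV
⇒ V over [I-1,I-2,II-1,II-2,III-1,III-2]: 70 consistent
Z/I-1 aff ·: Zz|ZZ
Z/I-2 ? ·: zz|Zz|ZZ
Z/II-1 aff I-1×I-2: Zz
Z/II-2 un ·: zz
Z/III-1 un II-1×II-2: zz
Z/III-2 aff II-1×II-2: Zz
⇒ Z over [I-1,I-2,II-1,II-2,III-1,III-2]: 5 consistent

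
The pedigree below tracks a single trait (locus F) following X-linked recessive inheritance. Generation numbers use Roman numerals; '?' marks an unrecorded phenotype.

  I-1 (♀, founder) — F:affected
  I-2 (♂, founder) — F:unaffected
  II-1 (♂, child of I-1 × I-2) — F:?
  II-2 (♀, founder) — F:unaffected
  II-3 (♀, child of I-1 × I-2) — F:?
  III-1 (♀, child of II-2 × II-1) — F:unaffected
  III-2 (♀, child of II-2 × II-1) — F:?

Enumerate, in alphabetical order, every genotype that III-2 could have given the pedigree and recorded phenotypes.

F/I-1 aff ·: X^fX^f
F/I-2 un ·: X^FY
F/II-1 ? I-1×I-2: X^fY
F/II-2 un ·: X^FX^F|X^FX^f
F/II-3 ? I-1×I-2: X^FX^f
F/III-1 un II-2×II-1: X^FX^f
F/III-2 ? II-2×II-1: X^FX^f|X^fX^f
⇒ F over [I-1,I-2,II-1,II-2,II-3,III-1,III-2]: 3 consistent

III-2 ∈ {X^FX^f, X^fX^f}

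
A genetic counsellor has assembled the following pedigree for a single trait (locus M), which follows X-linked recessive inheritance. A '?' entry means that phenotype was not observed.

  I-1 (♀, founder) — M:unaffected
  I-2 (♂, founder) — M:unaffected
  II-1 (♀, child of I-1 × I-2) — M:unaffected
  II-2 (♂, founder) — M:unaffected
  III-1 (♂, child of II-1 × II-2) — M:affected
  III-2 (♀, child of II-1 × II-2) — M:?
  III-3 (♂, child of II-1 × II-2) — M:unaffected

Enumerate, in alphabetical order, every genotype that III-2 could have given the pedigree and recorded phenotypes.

III-2 ∈ {X^MX^M, X^MX^m}

M/I-1 un ·: X^MX^m
M/I-2 un ·: X^MY
M/II-1 un I-1×I-2: X^MX^m
M/II-2 un ·: X^MY
M/III-1 aff II-1×II-2: X^mY
M/III-2 ? II-1×II-2: X^MX^M|X^MX^m
M/III-3 un II-1×II-2: X^MY
⇒ M over [I-1,I-2,II-1,II-2,III-1,III-2,III-3]: 2 consistent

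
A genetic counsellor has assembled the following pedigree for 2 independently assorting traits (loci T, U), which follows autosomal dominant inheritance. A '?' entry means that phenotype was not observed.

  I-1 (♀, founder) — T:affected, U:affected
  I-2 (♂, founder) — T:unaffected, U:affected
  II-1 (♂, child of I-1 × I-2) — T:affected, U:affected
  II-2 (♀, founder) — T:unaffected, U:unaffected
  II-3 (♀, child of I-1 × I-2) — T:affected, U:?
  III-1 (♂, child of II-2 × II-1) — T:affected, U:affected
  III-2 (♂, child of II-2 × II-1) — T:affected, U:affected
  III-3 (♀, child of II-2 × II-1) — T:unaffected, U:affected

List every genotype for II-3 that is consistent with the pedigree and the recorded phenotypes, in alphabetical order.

II-3 ∈ {Tt UU, Tt Uu, Tt uu}

T/I-1 aff ·: Tt|TT
T/I-2 un ·: tt
T/II-1 aff I-1×I-2: Tt
T/II-2 un ·: tt
T/II-3 aff I-1×I-2: Tt
T/III-1 aff II-2×II-1: Tt
T/III-2 aff II-2×II-1: Tt
T/III-3 un II-2×II-1: tt
⇒ T over [I-1,I-2,II-1,II-2,II-3,III-1,III-2,III-3]: 2 consistent
U/I-1 aff ·: Uu|UU
U/I-2 aff ·: Uu|UU
U/II-1 aff I-1×I-2: Uu|UU
U/II-2 un ·: uu
U/II-3 ? I-1×I-2: uu|Uu|UU
U/III-1 aff II-2×II-1: Uu
U/III-2 aff II-2×II-1: Uu
U/III-3 aff II-2×II-1: Uu
⇒ U over [I-1,I-2,II-1,II-2,II-3,III-1,III-2,III-3]: 15 consistent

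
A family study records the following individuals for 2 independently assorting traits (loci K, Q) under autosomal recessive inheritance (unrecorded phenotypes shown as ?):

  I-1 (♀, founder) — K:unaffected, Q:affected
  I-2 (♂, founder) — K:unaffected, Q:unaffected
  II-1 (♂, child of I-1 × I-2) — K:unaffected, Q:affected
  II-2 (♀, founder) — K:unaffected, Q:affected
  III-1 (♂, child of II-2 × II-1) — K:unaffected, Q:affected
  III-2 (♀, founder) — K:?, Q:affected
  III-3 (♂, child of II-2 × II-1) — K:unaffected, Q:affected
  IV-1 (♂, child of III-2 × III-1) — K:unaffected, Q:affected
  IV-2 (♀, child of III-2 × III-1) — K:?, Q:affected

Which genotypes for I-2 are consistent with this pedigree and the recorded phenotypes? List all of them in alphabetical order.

K/I-1 un ·: KK|Kk
K/I-2 un ·: KK|Kk
K/II-1 un I-1×I-2: KK|Kk
K/II-2 un ·: KK|Kk
K/III-1 un II-2×II-1: KK|Kk
K/III-2 ? ·: KK|Kk|kk
K/III-3 un II-2×II-1: KK|Kk
K/IV-1 un III-2×III-1: KK|Kk
K/IV-2 ? III-2×III-1: KK|Kk|kk
⇒ K over [I-1,I-2,II-1,II-2,III-1,III-2,III-3,IV-1,IV-2]: 384 consistent
Q/I-1 aff ·: qq
Q/I-2 un ·: Qq
Q/II-1 aff I-1×I-2: qq
Q/II-2 aff ·: qq
Q/III-1 aff II-2×II-1: qq
Q/III-2 aff ·: qq
Q/III-3 aff II-2×II-1: qq
Q/IV-1 aff III-2×III-1: qq
Q/IV-2 aff III-2×III-1: qq
⇒ Q over [I-1,I-2,II-1,II-2,III-1,III-2,III-3,IV-1,IV-2]: 1 consistent

I-2 ∈ {KK Qq, Kk Qq}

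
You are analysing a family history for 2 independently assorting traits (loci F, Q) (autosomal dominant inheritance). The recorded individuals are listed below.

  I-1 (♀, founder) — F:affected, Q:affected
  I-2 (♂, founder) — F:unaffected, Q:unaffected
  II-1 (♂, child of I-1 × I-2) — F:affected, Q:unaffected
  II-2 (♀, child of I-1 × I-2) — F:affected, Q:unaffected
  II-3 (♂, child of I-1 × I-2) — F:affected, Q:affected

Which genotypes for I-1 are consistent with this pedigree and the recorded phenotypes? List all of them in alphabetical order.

I-1 ∈ {FF Qq, Ff Qq}

F/I-1 aff ·: Ff|FF
F/I-2 un ·: ff
F/II-1 aff I-1×I-2: Ff
F/II-2 aff I-1×I-2: Ff
F/II-3 aff I-1×I-2: Ff
⇒ F over [I-1,I-2,II-1,II-2,II-3]: 2 consistent
Q/I-1 aff ·: Qq
Q/I-2 un ·: qq
Q/II-1 un I-1×I-2: qq
Q/II-2 un I-1×I-2: qq
Q/II-3 aff I-1×I-2: Qq
⇒ Q over [I-1,I-2,II-1,II-2,II-3]: 1 consistent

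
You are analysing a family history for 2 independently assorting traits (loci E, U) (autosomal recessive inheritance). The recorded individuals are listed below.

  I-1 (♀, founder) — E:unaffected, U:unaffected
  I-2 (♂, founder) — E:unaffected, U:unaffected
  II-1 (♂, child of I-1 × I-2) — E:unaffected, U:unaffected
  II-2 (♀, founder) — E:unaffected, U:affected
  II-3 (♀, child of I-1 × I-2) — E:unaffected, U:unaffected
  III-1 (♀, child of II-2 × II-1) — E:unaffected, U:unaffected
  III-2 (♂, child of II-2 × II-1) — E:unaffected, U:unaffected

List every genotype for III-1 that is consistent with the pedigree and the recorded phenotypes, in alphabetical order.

III-1 ∈ {EE Uu, Ee Uu}

E/I-1 un ·: EE|Ee
E/I-2 un ·: EE|Ee
E/II-1 un I-1×I-2: EE|Ee
E/II-2 un ·: EE|Ee
E/II-3 un I-1×I-2: EE|Ee
E/III-1 un II-2×II-1: EE|Ee
E/III-2 un II-2×II-1: EE|Ee
⇒ E over [I-1,I-2,II-1,II-2,II-3,III-1,III-2]: 83 consistent
U/I-1 un ·: UU|Uu
U/I-2 un ·: UU|Uu
U/II-1 un I-1×I-2: UU|Uu
U/II-2 aff ·: uu
U/II-3 un I-1×I-2: UU|Uu
U/III-1 un II-2×II-1: Uu
U/III-2 un II-2×II-1: Uu
⇒ U over [I-1,I-2,II-1,II-2,II-3,III-1,III-2]: 13 consistent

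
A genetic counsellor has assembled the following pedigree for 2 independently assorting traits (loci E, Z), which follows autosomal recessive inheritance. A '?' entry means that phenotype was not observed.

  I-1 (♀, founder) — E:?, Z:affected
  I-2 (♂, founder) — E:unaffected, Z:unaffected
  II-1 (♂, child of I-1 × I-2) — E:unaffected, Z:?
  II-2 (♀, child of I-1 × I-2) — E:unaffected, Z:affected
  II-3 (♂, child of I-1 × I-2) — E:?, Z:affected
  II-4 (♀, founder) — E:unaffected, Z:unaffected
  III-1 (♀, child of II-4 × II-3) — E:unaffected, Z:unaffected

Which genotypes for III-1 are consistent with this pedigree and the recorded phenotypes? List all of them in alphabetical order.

E/I-1 ? ·: EE|Ee|ee
E/I-2 un ·: EE|Ee
E/II-1 un I-1×I-2: EE|Ee
E/II-2 un I-1×I-2: EE|Ee
E/II-3 ? I-1×I-2: EE|Ee|ee
E/II-4 un ·: EE|Ee
E/III-1 un II-4×II-3: EE|Ee
⇒ E over [I-1,I-2,II-1,II-2,II-3,II-4,III-1]: 105 consistent
Z/I-1 aff ·: zz
Z/I-2 un ·: Zz
Z/II-1 ? I-1×I-2: Zz|zz
Z/II-2 aff I-1×I-2: zz
Z/II-3 aff I-1×I-2: zz
Z/II-4 un ·: ZZ|Zz
Z/III-1 un II-4×II-3: Zz
⇒ Z over [I-1,I-2,II-1,II-2,II-3,II-4,III-1]: 4 consistent

III-1 ∈ {EE Zz, Ee Zz}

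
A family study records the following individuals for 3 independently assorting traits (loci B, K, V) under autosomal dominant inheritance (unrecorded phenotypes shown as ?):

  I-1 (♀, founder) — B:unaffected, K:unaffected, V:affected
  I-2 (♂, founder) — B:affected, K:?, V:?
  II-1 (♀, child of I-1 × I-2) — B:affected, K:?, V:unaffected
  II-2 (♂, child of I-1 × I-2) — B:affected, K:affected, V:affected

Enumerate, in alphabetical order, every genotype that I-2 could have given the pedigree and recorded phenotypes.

I-2 ∈ {BB KK Vv, BB KK vv, BB Kk Vv, BB Kk vv, Bb KK Vv, Bb KK vv, Bb Kk Vv, Bb Kk vv}

B/I-1 un ·: bb
B/I-2 aff ·: Bb|BB
B/II-1 aff I-1×I-2: Bb
B/II-2 aff I-1×I-2: Bb
⇒ B over [I-1,I-2,II-1,II-2]: 2 consistent
K/I-1 un ·: kk
K/I-2 ? ·: Kk|KK
K/II-1 ? I-1×I-2: kk|Kk
K/II-2 aff I-1×I-2: Kk
⇒ K over [I-1,I-2,II-1,II-2]: 3 consistent
V/I-1 aff ·: Vv
V/I-2 ? ·: vv|Vv
V/II-1 un I-1×I-2: vv
V/II-2 aff I-1×I-2: Vv|VV
⇒ V over [I-1,I-2,II-1,II-2]: 3 consistent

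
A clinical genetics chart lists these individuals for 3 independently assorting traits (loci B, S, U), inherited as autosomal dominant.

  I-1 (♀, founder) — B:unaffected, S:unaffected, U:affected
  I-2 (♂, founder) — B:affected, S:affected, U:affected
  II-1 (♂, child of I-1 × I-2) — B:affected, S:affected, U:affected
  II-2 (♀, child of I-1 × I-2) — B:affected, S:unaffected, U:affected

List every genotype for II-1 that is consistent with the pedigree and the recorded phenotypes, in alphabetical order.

B/I-1 un ·: bb
B/I-2 aff ·: Bb|BB
B/II-1 aff I-1×I-2: Bb
B/II-2 aff I-1×I-2: Bb
⇒ B over [I-1,I-2,II-1,II-2]: 2 consistent
S/I-1 un ·: ss
S/I-2 aff ·: Ss
S/II-1 aff I-1×I-2: Ss
S/II-2 un I-1×I-2: ss
⇒ S over [I-1,I-2,II-1,II-2]: 1 consistent
U/I-1 aff ·: Uu|UU
U/I-2 aff ·: Uu|UU
U/II-1 aff I-1×I-2: Uu|UU
U/II-2 aff I-1×I-2: Uu|UU
⇒ U over [I-1,I-2,II-1,II-2]: 13 consistent

II-1 ∈ {Bb Ss UU, Bb Ss Uu}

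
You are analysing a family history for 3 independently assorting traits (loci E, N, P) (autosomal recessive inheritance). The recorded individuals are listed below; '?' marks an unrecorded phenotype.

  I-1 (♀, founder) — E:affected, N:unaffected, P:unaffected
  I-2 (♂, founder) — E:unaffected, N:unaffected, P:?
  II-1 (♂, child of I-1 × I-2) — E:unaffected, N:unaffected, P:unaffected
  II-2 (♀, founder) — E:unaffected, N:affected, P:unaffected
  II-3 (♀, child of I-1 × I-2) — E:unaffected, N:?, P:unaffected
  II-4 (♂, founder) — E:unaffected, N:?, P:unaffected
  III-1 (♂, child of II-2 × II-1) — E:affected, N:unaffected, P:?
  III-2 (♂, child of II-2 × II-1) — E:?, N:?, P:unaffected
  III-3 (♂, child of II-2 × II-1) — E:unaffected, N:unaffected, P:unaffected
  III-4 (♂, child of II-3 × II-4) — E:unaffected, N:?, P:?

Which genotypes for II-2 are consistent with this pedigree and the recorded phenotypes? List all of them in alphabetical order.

II-2 ∈ {Ee nn PP, Ee nn Pp}

E/I-1 aff ·: ee
E/I-2 un ·: EE|Ee
E/II-1 un I-1×I-2: Ee
E/II-2 un ·: Ee
E/II-3 un I-1×I-2: Ee
E/II-4 un ·: EE|Ee
E/III-1 aff II-2×II-1: ee
E/III-2 ? II-2×II-1: EE|Ee|ee
E/III-3 un II-2×II-1: EE|Ee
E/III-4 un II-3×II-4: EE|Ee
⇒ E over [I-1,I-2,II-1,II-2,II-3,II-4,III-1,III-2,III-3,III-4]: 48 consistent
N/I-1 un ·: NN|Nn
N/I-2 un ·: NN|Nn
N/II-1 un I-1×I-2: NN|Nn
N/II-2 aff ·: nn
N/II-3 ? I-1×I-2: NN|Nn|nn
N/II-4 ? ·: NN|Nn|nn
N/III-1 un II-2×II-1: Nn
N/III-2 ? II-2×II-1: Nn|nn
N/III-3 un II-2×II-1: Nn
N/III-4 ? II-3×II-4: NN|Nn|nn
⇒ N over [I-1,I-2,II-1,II-2,II-3,II-4,III-1,III-2,III-3,III-4]: 115 consistent
P/I-1 un ·: PP|Pp
P/I-2 ? ·: PP|Pp|pp
P/II-1 un I-1×I-2: PP|Pp
P/II-2 un ·: PP|Pp
P/II-3 un I-1×I-2: PP|Pp
P/II-4 un ·: PP|Pp
P/III-1 ? II-2×II-1: PP|Pp|pp
P/III-2 un II-2×II-1: PP|Pp
P/III-3 un II-2×II-1: PP|Pp
P/III-4 ? II-3×II-4: PP|Pp|pp
⇒ P over [I-1,I-2,II-1,II-2,II-3,II-4,III-1,III-2,III-3,III-4]: 923 consistent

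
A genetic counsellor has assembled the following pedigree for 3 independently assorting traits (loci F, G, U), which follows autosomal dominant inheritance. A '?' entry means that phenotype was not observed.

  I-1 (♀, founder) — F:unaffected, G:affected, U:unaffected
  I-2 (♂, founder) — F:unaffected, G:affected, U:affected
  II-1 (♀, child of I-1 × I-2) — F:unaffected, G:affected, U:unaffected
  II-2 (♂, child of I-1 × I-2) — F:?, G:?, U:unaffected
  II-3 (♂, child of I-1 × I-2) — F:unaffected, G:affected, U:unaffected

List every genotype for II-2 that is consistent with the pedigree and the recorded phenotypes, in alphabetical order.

II-2 ∈ {ff GG uu, ff Gg uu, ff gg uu}

F/I-1 un ·: ff
F/I-2 un ·: ff
F/II-1 un I-1×I-2: ff
F/II-2 ? I-1×I-2: ff
F/II-3 un I-1×I-2: ff
⇒ F over [I-1,I-2,II-1,II-2,II-3]: 1 consistent
G/I-1 aff ·: Gg|GG
G/I-2 aff ·: Gg|GG
G/II-1 aff I-1×I-2: Gg|GG
G/II-2 ? I-1×I-2: gg|Gg|GG
G/II-3 aff I-1×I-2: Gg|GG
⇒ G over [I-1,I-2,II-1,II-2,II-3]: 29 consistent
U/I-1 un ·: uu
U/I-2 aff ·: Uu
U/II-1 un I-1×I-2: uu
U/II-2 un I-1×I-2: uu
U/II-3 un I-1×I-2: uu
⇒ U over [I-1,I-2,II-1,II-2,II-3]: 1 consistent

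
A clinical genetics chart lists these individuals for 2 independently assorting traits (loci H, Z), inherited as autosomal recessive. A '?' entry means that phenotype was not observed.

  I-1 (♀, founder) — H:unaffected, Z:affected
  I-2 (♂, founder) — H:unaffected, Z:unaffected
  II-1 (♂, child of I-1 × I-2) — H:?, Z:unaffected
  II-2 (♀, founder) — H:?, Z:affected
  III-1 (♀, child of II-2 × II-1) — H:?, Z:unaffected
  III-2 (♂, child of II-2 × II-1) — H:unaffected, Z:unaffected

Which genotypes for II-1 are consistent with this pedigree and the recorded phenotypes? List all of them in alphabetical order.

II-1 ∈ {HH Zz, Hh Zz, hh Zz}

H/I-1 un ·: HH|Hh
H/I-2 un ·: HH|Hh
H/II-1 ? I-1×I-2: HH|Hh|hh
H/II-2 ? ·: HH|Hh|hh
H/III-1 ? II-2×II-1: HH|Hh|hh
H/III-2 un II-2×II-1: HH|Hh
⇒ H over [I-1,I-2,II-1,II-2,III-1,III-2]: 63 consistent
Z/I-1 aff ·: zz
Z/I-2 un ·: ZZ|Zz
Z/II-1 un I-1×I-2: Zz
Z/II-2 aff ·: zz
Z/III-1 un II-2×II-1: Zz
Z/III-2 un II-2×II-1: Zz
⇒ Z over [I-1,I-2,II-1,II-2,III-1,III-2]: 2 consistent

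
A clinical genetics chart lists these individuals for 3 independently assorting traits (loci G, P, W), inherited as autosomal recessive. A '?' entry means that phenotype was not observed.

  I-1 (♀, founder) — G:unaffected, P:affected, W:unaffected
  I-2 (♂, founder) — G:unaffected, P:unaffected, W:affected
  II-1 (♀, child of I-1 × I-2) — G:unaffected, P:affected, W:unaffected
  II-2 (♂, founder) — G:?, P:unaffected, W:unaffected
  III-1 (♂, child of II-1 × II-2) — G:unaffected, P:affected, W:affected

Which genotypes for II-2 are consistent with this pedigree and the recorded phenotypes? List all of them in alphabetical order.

II-2 ∈ {GG Pp Ww, Gg Pp Ww, gg Pp Ww}

G/I-1 un ·: GG|Gg
G/I-2 un ·: GG|Gg
G/II-1 un I-1×I-2: GG|Gg
G/II-2 ? ·: GG|Gg|gg
G/III-1 un II-1×II-2: GG|Gg
⇒ G over [I-1,I-2,II-1,II-2,III-1]: 31 consistent
P/I-1 aff ·: pp
P/I-2 un ·: Pp
P/II-1 aff I-1×I-2: pp
P/II-2 un ·: Pp
P/III-1 aff II-1×II-2: pp
⇒ P over [I-1,I-2,II-1,II-2,III-1]: 1 consistent
W/I-1 un ·: WW|Ww
W/I-2 aff ·: ww
W/II-1 un I-1×I-2: Ww
W/II-2 un ·: Ww
W/III-1 aff II-1×II-2: ww
⇒ W over [I-1,I-2,II-1,II-2,III-1]: 2 consistent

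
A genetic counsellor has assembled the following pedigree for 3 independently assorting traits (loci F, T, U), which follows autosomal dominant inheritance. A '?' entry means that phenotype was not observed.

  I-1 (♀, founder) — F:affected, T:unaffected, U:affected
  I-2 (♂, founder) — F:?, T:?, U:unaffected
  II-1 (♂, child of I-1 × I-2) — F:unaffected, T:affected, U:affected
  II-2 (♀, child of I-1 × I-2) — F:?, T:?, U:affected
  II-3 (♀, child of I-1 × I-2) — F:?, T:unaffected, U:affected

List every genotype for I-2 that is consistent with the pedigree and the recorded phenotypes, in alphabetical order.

I-2 ∈ {Ff Tt uu, ff Tt uu}

F/I-1 aff ·: Ff
F/I-2 ? ·: ff|Ff
F/II-1 un I-1×I-2: ff
F/II-2 ? I-1×I-2: ff|Ff|FF
F/II-3 ? I-1×I-2: ff|Ff|FF
⇒ F over [I-1,I-2,II-1,II-2,II-3]: 13 consistent
T/I-1 un ·: tt
T/I-2 ? ·: Tt
T/II-1 aff I-1×I-2: Tt
T/II-2 ? I-1×I-2: tt|Tt
T/II-3 un I-1×I-2: tt
⇒ T over [I-1,I-2,II-1,II-2,II-3]: 2 consistent
U/I-1 aff ·: Uu|UU
U/I-2 un ·: uu
U/II-1 aff I-1×I-2: Uu
U/II-2 aff I-1×I-2: Uu
U/II-3 aff I-1×I-2: Uu
⇒ U over [I-1,I-2,II-1,II-2,II-3]: 2 consistent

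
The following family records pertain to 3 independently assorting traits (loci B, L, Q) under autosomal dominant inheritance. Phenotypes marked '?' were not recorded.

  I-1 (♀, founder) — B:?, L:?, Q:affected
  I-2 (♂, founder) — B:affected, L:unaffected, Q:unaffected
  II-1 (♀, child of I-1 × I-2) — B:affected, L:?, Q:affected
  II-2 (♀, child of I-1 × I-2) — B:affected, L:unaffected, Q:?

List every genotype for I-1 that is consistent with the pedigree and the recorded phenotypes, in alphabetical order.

I-1 ∈ {BB Ll QQ, BB Ll Qq, BB ll QQ, BB ll Qq, Bb Ll QQ, Bb Ll Qq, Bb ll QQ, Bb ll Qq, bb Ll QQ, bb Ll Qq, bb ll QQ, bb ll Qq}

B/I-1 ? ·: bb|Bb|BB
B/I-2 aff ·: Bb|BB
B/II-1 aff I-1×I-2: Bb|BB
B/II-2 aff I-1×I-2: Bb|BB
⇒ B over [I-1,I-2,II-1,II-2]: 15 consistent
L/I-1 ? ·: ll|Ll
L/I-2 un ·: ll
L/II-1 ? I-1×I-2: ll|Ll
L/II-2 un I-1×I-2: ll
⇒ L over [I-1,I-2,II-1,II-2]: 3 consistent
Q/I-1 aff ·: Qq|QQ
Q/I-2 un ·: qq
Q/II-1 aff I-1×I-2: Qq
Q/II-2 ? I-1×I-2: qq|Qq
⇒ Q over [I-1,I-2,II-1,II-2]: 3 consistent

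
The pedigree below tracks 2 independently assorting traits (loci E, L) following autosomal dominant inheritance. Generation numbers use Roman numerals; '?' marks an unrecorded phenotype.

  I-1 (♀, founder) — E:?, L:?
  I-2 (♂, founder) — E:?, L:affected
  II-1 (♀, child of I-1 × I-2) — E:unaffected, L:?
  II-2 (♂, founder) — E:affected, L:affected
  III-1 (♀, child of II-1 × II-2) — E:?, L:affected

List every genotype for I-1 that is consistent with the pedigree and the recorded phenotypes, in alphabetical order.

E/I-1 ? ·: ee|Ee
E/I-2 ? ·: ee|Ee
E/II-1 un I-1×I-2: ee
E/II-2 aff ·: Ee|EE
E/III-1 ? II-1×II-2: ee|Ee
⇒ E over [I-1,I-2,II-1,II-2,III-1]: 12 consistent
L/I-1 ? ·: ll|Ll|LL
L/I-2 aff ·: Ll|LL
L/II-1 ? I-1×I-2: ll|Ll|LL
L/II-2 aff ·: Ll|LL
L/III-1 aff II-1×II-2: Ll|LL
⇒ L over [I-1,I-2,II-1,II-2,III-1]: 36 consistent

I-1 ∈ {Ee LL, Ee Ll, Ee ll, ee LL, ee Ll, ee ll}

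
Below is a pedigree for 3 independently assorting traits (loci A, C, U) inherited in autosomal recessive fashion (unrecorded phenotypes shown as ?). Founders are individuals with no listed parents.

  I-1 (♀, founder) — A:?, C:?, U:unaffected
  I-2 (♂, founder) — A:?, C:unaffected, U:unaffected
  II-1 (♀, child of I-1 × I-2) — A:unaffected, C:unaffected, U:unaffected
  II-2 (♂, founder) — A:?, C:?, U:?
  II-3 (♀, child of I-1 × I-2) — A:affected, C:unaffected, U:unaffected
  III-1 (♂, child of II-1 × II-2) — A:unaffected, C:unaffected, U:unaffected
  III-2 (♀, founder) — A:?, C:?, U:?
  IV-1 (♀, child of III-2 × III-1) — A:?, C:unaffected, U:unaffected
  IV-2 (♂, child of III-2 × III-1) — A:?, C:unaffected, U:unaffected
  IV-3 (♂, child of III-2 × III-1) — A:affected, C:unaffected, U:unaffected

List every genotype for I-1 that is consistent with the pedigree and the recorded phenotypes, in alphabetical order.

A/I-1 ? ·: Aa|aa
A/I-2 ? ·: Aa|aa
A/II-1 un I-1×I-2: AA|Aa
A/II-2 ? ·: AA|Aa|aa
A/II-3 aff I-1×I-2: aa
A/III-1 un II-1×II-2: Aa
A/III-2 ? ·: Aa|aa
A/IV-1 ? III-2×III-1: AA|Aa|aa
A/IV-2 ? III-2×III-1: AA|Aa|aa
A/IV-3 aff III-2×III-1: aa
⇒ A over [I-1,I-2,II-1,II-2,II-3,III-1,III-2,IV-1,IV-2,IV-3]: 143 consistent
C/I-1 ? ·: CC|Cc|cc
C/I-2 un ·: CC|Cc
C/II-1 un I-1×I-2: CC|Cc
C/II-2 ? ·: CC|Cc|cc
C/II-3 un I-1×I-2: CC|Cc
C/III-1 un II-1×II-2: CC|Cc
C/III-2 ? ·: CC|Cc|cc
C/IV-1 un III-2×III-1: CC|Cc
C/IV-2 un III-2×III-1: CC|Cc
C/IV-3 un III-2×III-1: CC|Cc
⇒ C over [I-1,I-2,II-1,II-2,II-3,III-1,III-2,IV-1,IV-2,IV-3]: 946 consistent
U/I-1 un ·: UU|Uu
U/I-2 un ·: UU|Uu
U/II-1 un I-1×I-2: UU|Uu
U/II-2 ? ·: UU|Uu|uu
U/II-3 un I-1×I-2: UU|Uu
U/III-1 un II-1×II-2: UU|Uu
U/III-2 ? ·: UU|Uu|uu
U/IV-1 un III-2×III-1: UU|Uu
U/IV-2 un III-2×III-1: UU|Uu
U/IV-3 un III-2×III-1: UU|Uu
⇒ U over [I-1,I-2,II-1,II-2,II-3,III-1,III-2,IV-1,IV-2,IV-3]: 804 consistent

I-1 ∈ {Aa CC UU, Aa CC Uu, Aa Cc UU, Aa Cc Uu, Aa cc UU, Aa cc Uu, aa CC UU, aa CC Uu, aa Cc UU, aa Cc Uu, aa cc UU, aa cc Uu}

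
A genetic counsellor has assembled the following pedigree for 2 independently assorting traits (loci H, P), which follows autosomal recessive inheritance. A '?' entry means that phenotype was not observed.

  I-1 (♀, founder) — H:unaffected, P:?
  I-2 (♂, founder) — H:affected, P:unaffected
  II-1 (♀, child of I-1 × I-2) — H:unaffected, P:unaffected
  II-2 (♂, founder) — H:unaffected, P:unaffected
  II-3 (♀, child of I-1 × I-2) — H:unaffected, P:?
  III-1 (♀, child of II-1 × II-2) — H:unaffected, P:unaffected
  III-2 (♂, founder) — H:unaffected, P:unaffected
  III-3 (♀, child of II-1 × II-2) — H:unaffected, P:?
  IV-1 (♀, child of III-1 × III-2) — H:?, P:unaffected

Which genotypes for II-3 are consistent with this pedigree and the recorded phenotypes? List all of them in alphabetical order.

H/I-1 un ·: HH|Hh
H/I-2 aff ·: hh
H/II-1 un I-1×I-2: Hh
H/II-2 un ·: HH|Hh
H/II-3 un I-1×I-2: Hh
H/III-1 un II-1×II-2: HH|Hh
H/III-2 un ·: HH|Hh
H/III-3 un II-1×II-2: HH|Hh
H/IV-1 ? III-1×III-2: HH|Hh|hh
⇒ H over [I-1,I-2,II-1,II-2,II-3,III-1,III-2,III-3,IV-1]: 64 consistent
P/I-1 ? ·: PP|Pp|pp
P/I-2 un ·: PP|Pp
P/II-1 un I-1×I-2: PP|Pp
P/II-2 un ·: PP|Pp
P/II-3 ? I-1×I-2: PP|Pp|pp
P/III-1 un II-1×II-2: PP|Pp
P/III-2 un ·: PP|Pp
P/III-3 ? II-1×II-2: PP|Pp|pp
P/IV-1 un III-1×III-2: PP|Pp
⇒ P over [I-1,I-2,II-1,II-2,II-3,III-1,III-2,III-3,IV-1]: 486 consistent

II-3 ∈ {Hh PP, Hh Pp, Hh pp}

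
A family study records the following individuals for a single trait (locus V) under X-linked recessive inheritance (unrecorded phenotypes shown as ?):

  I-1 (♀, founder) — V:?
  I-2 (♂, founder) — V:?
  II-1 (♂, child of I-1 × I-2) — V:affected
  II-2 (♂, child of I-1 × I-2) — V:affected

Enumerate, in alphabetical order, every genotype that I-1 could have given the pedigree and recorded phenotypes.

I-1 ∈ {X^VX^v, X^vX^v}

V/I-1 ? ·: X^VX^v|X^vX^v
V/I-2 ? ·: X^VY|X^vY
V/II-1 aff I-1×I-2: X^vY
V/II-2 aff I-1×I-2: X^vY
⇒ V over [I-1,I-2,II-1,II-2]: 4 consistent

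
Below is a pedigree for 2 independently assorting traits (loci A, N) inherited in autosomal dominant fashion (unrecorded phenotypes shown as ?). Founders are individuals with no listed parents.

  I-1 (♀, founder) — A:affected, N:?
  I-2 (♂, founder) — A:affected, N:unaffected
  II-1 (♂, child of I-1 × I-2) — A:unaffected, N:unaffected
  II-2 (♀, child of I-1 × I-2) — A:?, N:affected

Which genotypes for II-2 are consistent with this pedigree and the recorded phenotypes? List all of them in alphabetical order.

A/I-1 aff ·: Aa
A/I-2 aff ·: Aa
A/II-1 un I-1×I-2: aa
A/II-2 ? I-1×I-2: aa|Aa|AA
⇒ A over [I-1,I-2,II-1,II-2]: 3 consistent
N/I-1 ? ·: Nn
N/I-2 un ·: nn
N/II-1 un I-1×I-2: nn
N/II-2 aff I-1×I-2: Nn
⇒ N over [I-1,I-2,II-1,II-2]: 1 consistent

II-2 ∈ {AA Nn, Aa Nn, aa Nn}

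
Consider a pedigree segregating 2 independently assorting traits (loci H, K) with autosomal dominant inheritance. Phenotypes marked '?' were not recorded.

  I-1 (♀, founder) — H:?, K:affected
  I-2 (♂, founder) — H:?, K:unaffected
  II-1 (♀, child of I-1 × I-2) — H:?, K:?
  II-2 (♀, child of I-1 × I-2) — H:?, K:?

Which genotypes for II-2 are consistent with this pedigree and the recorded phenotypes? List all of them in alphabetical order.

II-2 ∈ {HH Kk, HH kk, Hh Kk, Hh kk, hh Kk, hh kk}

H/I-1 ? ·: hh|Hh|HH
H/I-2 ? ·: hh|Hh|HH
H/II-1 ? I-1×I-2: hh|Hh|HH
H/II-2 ? I-1×I-2: hh|Hh|HH
⇒ H over [I-1,I-2,II-1,II-2]: 29 consistent
K/I-1 aff ·: Kk|KK
K/I-2 un ·: kk
K/II-1 ? I-1×I-2: kk|Kk
K/II-2 ? I-1×I-2: kk|Kk
⇒ K over [I-1,I-2,II-1,II-2]: 5 consistent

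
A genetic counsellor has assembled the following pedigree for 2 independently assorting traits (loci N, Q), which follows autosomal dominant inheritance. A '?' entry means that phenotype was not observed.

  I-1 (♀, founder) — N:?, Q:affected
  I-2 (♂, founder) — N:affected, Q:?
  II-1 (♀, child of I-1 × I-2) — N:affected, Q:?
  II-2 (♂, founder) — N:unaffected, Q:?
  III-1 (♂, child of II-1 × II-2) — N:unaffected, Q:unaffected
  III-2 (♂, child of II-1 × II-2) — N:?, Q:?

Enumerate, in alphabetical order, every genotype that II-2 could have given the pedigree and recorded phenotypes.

II-2 ∈ {nn Qq, nn qq}

N/I-1 ? ·: nn|Nn|NN
N/I-2 aff ·: Nn|NN
N/II-1 aff I-1×I-2: Nn
N/II-2 un ·: nn
N/III-1 un II-1×II-2: nn
N/III-2 ? II-1×II-2: nn|Nn
⇒ N over [I-1,I-2,II-1,II-2,III-1,III-2]: 10 consistent
Q/I-1 aff ·: Qq|QQ
Q/I-2 ? ·: qq|Qq|QQ
Q/II-1 ? I-1×I-2: qq|Qq
Q/II-2 ? ·: qq|Qq
Q/III-1 un II-1×II-2: qq
Q/III-2 ? II-1×II-2: qq|Qq|QQ
⇒ Q over [I-1,I-2,II-1,II-2,III-1,III-2]: 31 consistent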